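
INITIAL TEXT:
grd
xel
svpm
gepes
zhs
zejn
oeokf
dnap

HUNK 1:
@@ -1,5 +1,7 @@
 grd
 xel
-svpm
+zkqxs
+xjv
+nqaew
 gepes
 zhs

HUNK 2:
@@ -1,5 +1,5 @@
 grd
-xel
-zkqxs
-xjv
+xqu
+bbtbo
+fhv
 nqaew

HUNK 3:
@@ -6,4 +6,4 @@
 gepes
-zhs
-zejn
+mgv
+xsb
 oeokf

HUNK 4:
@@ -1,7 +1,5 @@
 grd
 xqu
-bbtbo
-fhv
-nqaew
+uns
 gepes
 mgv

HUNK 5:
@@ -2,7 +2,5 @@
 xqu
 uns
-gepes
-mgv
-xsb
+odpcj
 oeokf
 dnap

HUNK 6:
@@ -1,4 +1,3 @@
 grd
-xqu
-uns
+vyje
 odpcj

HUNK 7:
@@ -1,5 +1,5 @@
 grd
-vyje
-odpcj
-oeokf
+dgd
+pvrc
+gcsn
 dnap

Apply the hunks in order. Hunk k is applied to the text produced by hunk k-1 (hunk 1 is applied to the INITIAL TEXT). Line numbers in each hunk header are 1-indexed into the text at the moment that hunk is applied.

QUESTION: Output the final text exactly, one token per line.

Answer: grd
dgd
pvrc
gcsn
dnap

Derivation:
Hunk 1: at line 1 remove [svpm] add [zkqxs,xjv,nqaew] -> 10 lines: grd xel zkqxs xjv nqaew gepes zhs zejn oeokf dnap
Hunk 2: at line 1 remove [xel,zkqxs,xjv] add [xqu,bbtbo,fhv] -> 10 lines: grd xqu bbtbo fhv nqaew gepes zhs zejn oeokf dnap
Hunk 3: at line 6 remove [zhs,zejn] add [mgv,xsb] -> 10 lines: grd xqu bbtbo fhv nqaew gepes mgv xsb oeokf dnap
Hunk 4: at line 1 remove [bbtbo,fhv,nqaew] add [uns] -> 8 lines: grd xqu uns gepes mgv xsb oeokf dnap
Hunk 5: at line 2 remove [gepes,mgv,xsb] add [odpcj] -> 6 lines: grd xqu uns odpcj oeokf dnap
Hunk 6: at line 1 remove [xqu,uns] add [vyje] -> 5 lines: grd vyje odpcj oeokf dnap
Hunk 7: at line 1 remove [vyje,odpcj,oeokf] add [dgd,pvrc,gcsn] -> 5 lines: grd dgd pvrc gcsn dnap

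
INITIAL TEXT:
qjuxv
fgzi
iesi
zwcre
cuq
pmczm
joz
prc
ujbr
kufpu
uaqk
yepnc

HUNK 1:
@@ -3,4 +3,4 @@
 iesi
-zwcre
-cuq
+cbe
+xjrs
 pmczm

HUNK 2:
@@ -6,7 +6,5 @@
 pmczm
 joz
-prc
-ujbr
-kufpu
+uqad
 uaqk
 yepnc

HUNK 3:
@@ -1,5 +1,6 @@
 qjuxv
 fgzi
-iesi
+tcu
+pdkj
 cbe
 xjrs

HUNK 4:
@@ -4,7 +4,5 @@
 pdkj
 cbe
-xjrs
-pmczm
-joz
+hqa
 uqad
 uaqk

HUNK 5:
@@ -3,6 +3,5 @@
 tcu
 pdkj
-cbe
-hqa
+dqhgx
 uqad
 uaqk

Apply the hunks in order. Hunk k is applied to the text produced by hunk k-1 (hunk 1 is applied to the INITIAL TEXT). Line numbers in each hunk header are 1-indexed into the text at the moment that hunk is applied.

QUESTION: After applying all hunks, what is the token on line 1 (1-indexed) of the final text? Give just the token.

Answer: qjuxv

Derivation:
Hunk 1: at line 3 remove [zwcre,cuq] add [cbe,xjrs] -> 12 lines: qjuxv fgzi iesi cbe xjrs pmczm joz prc ujbr kufpu uaqk yepnc
Hunk 2: at line 6 remove [prc,ujbr,kufpu] add [uqad] -> 10 lines: qjuxv fgzi iesi cbe xjrs pmczm joz uqad uaqk yepnc
Hunk 3: at line 1 remove [iesi] add [tcu,pdkj] -> 11 lines: qjuxv fgzi tcu pdkj cbe xjrs pmczm joz uqad uaqk yepnc
Hunk 4: at line 4 remove [xjrs,pmczm,joz] add [hqa] -> 9 lines: qjuxv fgzi tcu pdkj cbe hqa uqad uaqk yepnc
Hunk 5: at line 3 remove [cbe,hqa] add [dqhgx] -> 8 lines: qjuxv fgzi tcu pdkj dqhgx uqad uaqk yepnc
Final line 1: qjuxv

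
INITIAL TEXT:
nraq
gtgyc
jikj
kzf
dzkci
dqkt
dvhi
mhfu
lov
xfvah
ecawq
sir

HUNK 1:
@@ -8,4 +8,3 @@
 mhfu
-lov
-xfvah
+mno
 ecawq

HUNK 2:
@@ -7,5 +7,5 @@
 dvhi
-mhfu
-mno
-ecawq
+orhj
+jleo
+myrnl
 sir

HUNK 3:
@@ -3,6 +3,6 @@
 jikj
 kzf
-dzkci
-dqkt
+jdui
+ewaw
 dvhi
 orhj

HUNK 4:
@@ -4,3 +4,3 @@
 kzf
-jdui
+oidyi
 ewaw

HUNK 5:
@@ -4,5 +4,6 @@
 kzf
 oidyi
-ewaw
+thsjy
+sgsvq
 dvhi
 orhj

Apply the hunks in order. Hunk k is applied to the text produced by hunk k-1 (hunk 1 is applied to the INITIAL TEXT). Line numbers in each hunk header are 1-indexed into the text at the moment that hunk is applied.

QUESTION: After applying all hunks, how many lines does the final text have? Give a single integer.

Answer: 12

Derivation:
Hunk 1: at line 8 remove [lov,xfvah] add [mno] -> 11 lines: nraq gtgyc jikj kzf dzkci dqkt dvhi mhfu mno ecawq sir
Hunk 2: at line 7 remove [mhfu,mno,ecawq] add [orhj,jleo,myrnl] -> 11 lines: nraq gtgyc jikj kzf dzkci dqkt dvhi orhj jleo myrnl sir
Hunk 3: at line 3 remove [dzkci,dqkt] add [jdui,ewaw] -> 11 lines: nraq gtgyc jikj kzf jdui ewaw dvhi orhj jleo myrnl sir
Hunk 4: at line 4 remove [jdui] add [oidyi] -> 11 lines: nraq gtgyc jikj kzf oidyi ewaw dvhi orhj jleo myrnl sir
Hunk 5: at line 4 remove [ewaw] add [thsjy,sgsvq] -> 12 lines: nraq gtgyc jikj kzf oidyi thsjy sgsvq dvhi orhj jleo myrnl sir
Final line count: 12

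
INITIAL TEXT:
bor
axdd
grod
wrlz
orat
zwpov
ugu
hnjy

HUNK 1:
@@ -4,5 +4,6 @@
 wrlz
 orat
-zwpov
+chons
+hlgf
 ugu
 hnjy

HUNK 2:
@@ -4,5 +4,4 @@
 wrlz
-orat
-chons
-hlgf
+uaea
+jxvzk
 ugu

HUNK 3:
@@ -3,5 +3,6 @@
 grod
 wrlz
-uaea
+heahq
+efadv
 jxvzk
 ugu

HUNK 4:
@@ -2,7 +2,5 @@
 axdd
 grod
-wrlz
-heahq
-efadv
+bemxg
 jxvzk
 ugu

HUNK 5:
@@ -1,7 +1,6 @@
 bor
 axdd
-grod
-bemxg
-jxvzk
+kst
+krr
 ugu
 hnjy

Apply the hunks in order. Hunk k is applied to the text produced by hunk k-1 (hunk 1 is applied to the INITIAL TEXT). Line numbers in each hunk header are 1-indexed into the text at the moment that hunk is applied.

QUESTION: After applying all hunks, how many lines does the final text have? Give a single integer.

Hunk 1: at line 4 remove [zwpov] add [chons,hlgf] -> 9 lines: bor axdd grod wrlz orat chons hlgf ugu hnjy
Hunk 2: at line 4 remove [orat,chons,hlgf] add [uaea,jxvzk] -> 8 lines: bor axdd grod wrlz uaea jxvzk ugu hnjy
Hunk 3: at line 3 remove [uaea] add [heahq,efadv] -> 9 lines: bor axdd grod wrlz heahq efadv jxvzk ugu hnjy
Hunk 4: at line 2 remove [wrlz,heahq,efadv] add [bemxg] -> 7 lines: bor axdd grod bemxg jxvzk ugu hnjy
Hunk 5: at line 1 remove [grod,bemxg,jxvzk] add [kst,krr] -> 6 lines: bor axdd kst krr ugu hnjy
Final line count: 6

Answer: 6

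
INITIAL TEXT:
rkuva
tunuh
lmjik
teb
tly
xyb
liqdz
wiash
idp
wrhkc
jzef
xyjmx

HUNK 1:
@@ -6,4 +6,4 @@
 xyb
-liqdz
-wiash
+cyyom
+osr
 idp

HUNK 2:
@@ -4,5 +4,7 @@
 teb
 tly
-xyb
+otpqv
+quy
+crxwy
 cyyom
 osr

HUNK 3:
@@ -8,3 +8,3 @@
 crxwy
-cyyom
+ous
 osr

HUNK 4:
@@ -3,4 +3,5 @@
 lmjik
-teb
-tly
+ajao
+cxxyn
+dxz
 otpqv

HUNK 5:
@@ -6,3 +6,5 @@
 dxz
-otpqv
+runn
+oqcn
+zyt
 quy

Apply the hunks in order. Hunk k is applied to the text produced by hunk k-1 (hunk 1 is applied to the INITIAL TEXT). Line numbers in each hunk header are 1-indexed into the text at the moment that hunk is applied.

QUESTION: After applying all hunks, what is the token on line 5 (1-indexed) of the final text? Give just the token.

Hunk 1: at line 6 remove [liqdz,wiash] add [cyyom,osr] -> 12 lines: rkuva tunuh lmjik teb tly xyb cyyom osr idp wrhkc jzef xyjmx
Hunk 2: at line 4 remove [xyb] add [otpqv,quy,crxwy] -> 14 lines: rkuva tunuh lmjik teb tly otpqv quy crxwy cyyom osr idp wrhkc jzef xyjmx
Hunk 3: at line 8 remove [cyyom] add [ous] -> 14 lines: rkuva tunuh lmjik teb tly otpqv quy crxwy ous osr idp wrhkc jzef xyjmx
Hunk 4: at line 3 remove [teb,tly] add [ajao,cxxyn,dxz] -> 15 lines: rkuva tunuh lmjik ajao cxxyn dxz otpqv quy crxwy ous osr idp wrhkc jzef xyjmx
Hunk 5: at line 6 remove [otpqv] add [runn,oqcn,zyt] -> 17 lines: rkuva tunuh lmjik ajao cxxyn dxz runn oqcn zyt quy crxwy ous osr idp wrhkc jzef xyjmx
Final line 5: cxxyn

Answer: cxxyn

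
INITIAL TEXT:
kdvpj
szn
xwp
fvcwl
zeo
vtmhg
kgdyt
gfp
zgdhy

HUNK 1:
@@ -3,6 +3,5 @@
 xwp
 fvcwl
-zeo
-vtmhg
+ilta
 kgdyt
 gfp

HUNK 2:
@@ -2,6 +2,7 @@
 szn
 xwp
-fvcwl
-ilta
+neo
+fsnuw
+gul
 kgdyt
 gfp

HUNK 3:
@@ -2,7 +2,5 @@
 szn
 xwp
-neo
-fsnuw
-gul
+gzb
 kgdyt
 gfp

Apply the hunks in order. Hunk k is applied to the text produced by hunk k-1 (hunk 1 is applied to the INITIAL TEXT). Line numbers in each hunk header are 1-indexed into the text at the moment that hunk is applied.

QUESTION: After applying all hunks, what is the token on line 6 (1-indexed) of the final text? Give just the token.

Hunk 1: at line 3 remove [zeo,vtmhg] add [ilta] -> 8 lines: kdvpj szn xwp fvcwl ilta kgdyt gfp zgdhy
Hunk 2: at line 2 remove [fvcwl,ilta] add [neo,fsnuw,gul] -> 9 lines: kdvpj szn xwp neo fsnuw gul kgdyt gfp zgdhy
Hunk 3: at line 2 remove [neo,fsnuw,gul] add [gzb] -> 7 lines: kdvpj szn xwp gzb kgdyt gfp zgdhy
Final line 6: gfp

Answer: gfp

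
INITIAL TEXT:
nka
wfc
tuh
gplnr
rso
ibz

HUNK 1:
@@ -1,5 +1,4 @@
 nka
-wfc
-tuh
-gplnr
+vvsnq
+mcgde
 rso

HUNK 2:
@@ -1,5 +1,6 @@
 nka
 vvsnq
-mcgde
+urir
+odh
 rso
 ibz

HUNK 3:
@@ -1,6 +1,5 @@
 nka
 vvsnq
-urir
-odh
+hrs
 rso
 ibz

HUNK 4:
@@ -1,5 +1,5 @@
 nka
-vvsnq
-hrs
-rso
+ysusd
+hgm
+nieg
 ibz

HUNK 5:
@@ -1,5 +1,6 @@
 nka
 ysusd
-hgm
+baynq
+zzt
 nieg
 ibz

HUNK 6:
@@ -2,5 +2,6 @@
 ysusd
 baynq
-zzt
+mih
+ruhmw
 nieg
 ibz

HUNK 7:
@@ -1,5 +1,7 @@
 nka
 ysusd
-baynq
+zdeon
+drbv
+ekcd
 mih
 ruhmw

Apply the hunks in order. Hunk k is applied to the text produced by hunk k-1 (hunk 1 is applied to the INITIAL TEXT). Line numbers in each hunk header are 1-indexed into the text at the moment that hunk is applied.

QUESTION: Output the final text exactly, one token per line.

Hunk 1: at line 1 remove [wfc,tuh,gplnr] add [vvsnq,mcgde] -> 5 lines: nka vvsnq mcgde rso ibz
Hunk 2: at line 1 remove [mcgde] add [urir,odh] -> 6 lines: nka vvsnq urir odh rso ibz
Hunk 3: at line 1 remove [urir,odh] add [hrs] -> 5 lines: nka vvsnq hrs rso ibz
Hunk 4: at line 1 remove [vvsnq,hrs,rso] add [ysusd,hgm,nieg] -> 5 lines: nka ysusd hgm nieg ibz
Hunk 5: at line 1 remove [hgm] add [baynq,zzt] -> 6 lines: nka ysusd baynq zzt nieg ibz
Hunk 6: at line 2 remove [zzt] add [mih,ruhmw] -> 7 lines: nka ysusd baynq mih ruhmw nieg ibz
Hunk 7: at line 1 remove [baynq] add [zdeon,drbv,ekcd] -> 9 lines: nka ysusd zdeon drbv ekcd mih ruhmw nieg ibz

Answer: nka
ysusd
zdeon
drbv
ekcd
mih
ruhmw
nieg
ibz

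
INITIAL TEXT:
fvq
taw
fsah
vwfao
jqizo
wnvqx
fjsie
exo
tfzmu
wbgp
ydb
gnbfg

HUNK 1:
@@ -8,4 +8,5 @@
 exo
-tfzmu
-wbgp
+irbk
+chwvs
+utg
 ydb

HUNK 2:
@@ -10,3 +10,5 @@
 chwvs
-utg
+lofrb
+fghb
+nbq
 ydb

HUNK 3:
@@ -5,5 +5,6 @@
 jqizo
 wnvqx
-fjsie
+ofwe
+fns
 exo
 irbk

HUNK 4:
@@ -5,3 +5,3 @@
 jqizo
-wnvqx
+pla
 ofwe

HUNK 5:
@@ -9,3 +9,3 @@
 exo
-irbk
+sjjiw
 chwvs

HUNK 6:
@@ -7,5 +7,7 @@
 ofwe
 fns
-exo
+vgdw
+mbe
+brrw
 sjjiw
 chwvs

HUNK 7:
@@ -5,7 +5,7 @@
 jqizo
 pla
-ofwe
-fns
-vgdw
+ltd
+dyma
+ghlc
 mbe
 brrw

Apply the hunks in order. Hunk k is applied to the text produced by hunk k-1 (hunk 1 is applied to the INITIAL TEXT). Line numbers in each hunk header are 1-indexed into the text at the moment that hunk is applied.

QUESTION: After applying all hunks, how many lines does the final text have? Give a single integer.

Answer: 18

Derivation:
Hunk 1: at line 8 remove [tfzmu,wbgp] add [irbk,chwvs,utg] -> 13 lines: fvq taw fsah vwfao jqizo wnvqx fjsie exo irbk chwvs utg ydb gnbfg
Hunk 2: at line 10 remove [utg] add [lofrb,fghb,nbq] -> 15 lines: fvq taw fsah vwfao jqizo wnvqx fjsie exo irbk chwvs lofrb fghb nbq ydb gnbfg
Hunk 3: at line 5 remove [fjsie] add [ofwe,fns] -> 16 lines: fvq taw fsah vwfao jqizo wnvqx ofwe fns exo irbk chwvs lofrb fghb nbq ydb gnbfg
Hunk 4: at line 5 remove [wnvqx] add [pla] -> 16 lines: fvq taw fsah vwfao jqizo pla ofwe fns exo irbk chwvs lofrb fghb nbq ydb gnbfg
Hunk 5: at line 9 remove [irbk] add [sjjiw] -> 16 lines: fvq taw fsah vwfao jqizo pla ofwe fns exo sjjiw chwvs lofrb fghb nbq ydb gnbfg
Hunk 6: at line 7 remove [exo] add [vgdw,mbe,brrw] -> 18 lines: fvq taw fsah vwfao jqizo pla ofwe fns vgdw mbe brrw sjjiw chwvs lofrb fghb nbq ydb gnbfg
Hunk 7: at line 5 remove [ofwe,fns,vgdw] add [ltd,dyma,ghlc] -> 18 lines: fvq taw fsah vwfao jqizo pla ltd dyma ghlc mbe brrw sjjiw chwvs lofrb fghb nbq ydb gnbfg
Final line count: 18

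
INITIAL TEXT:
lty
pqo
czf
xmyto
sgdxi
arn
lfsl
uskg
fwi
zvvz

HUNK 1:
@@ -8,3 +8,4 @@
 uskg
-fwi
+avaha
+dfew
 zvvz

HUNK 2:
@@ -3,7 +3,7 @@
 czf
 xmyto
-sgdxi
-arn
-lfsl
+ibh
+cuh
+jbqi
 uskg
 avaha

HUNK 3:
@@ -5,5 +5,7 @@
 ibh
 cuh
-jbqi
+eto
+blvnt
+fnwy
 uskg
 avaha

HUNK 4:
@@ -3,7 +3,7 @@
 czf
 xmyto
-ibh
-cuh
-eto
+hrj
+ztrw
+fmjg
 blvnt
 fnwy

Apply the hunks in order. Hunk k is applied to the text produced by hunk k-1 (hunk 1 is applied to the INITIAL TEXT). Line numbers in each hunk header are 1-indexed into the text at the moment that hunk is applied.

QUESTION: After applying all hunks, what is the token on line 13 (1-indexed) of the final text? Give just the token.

Answer: zvvz

Derivation:
Hunk 1: at line 8 remove [fwi] add [avaha,dfew] -> 11 lines: lty pqo czf xmyto sgdxi arn lfsl uskg avaha dfew zvvz
Hunk 2: at line 3 remove [sgdxi,arn,lfsl] add [ibh,cuh,jbqi] -> 11 lines: lty pqo czf xmyto ibh cuh jbqi uskg avaha dfew zvvz
Hunk 3: at line 5 remove [jbqi] add [eto,blvnt,fnwy] -> 13 lines: lty pqo czf xmyto ibh cuh eto blvnt fnwy uskg avaha dfew zvvz
Hunk 4: at line 3 remove [ibh,cuh,eto] add [hrj,ztrw,fmjg] -> 13 lines: lty pqo czf xmyto hrj ztrw fmjg blvnt fnwy uskg avaha dfew zvvz
Final line 13: zvvz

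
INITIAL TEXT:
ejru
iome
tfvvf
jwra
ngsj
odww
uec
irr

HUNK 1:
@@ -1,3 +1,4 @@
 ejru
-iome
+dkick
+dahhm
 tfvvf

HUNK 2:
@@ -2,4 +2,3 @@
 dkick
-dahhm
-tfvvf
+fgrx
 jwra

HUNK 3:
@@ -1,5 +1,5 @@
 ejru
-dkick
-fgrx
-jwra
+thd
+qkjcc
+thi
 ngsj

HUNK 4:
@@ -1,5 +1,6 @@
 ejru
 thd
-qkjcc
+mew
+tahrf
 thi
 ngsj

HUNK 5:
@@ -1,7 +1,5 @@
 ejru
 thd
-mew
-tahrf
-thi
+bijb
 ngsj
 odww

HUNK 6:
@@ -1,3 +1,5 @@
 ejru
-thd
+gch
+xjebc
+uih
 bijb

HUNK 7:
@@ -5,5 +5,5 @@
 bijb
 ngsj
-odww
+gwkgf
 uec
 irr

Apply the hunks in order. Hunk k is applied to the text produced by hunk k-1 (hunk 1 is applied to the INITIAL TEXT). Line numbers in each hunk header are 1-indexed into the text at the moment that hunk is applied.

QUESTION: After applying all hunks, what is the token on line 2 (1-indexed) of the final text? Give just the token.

Hunk 1: at line 1 remove [iome] add [dkick,dahhm] -> 9 lines: ejru dkick dahhm tfvvf jwra ngsj odww uec irr
Hunk 2: at line 2 remove [dahhm,tfvvf] add [fgrx] -> 8 lines: ejru dkick fgrx jwra ngsj odww uec irr
Hunk 3: at line 1 remove [dkick,fgrx,jwra] add [thd,qkjcc,thi] -> 8 lines: ejru thd qkjcc thi ngsj odww uec irr
Hunk 4: at line 1 remove [qkjcc] add [mew,tahrf] -> 9 lines: ejru thd mew tahrf thi ngsj odww uec irr
Hunk 5: at line 1 remove [mew,tahrf,thi] add [bijb] -> 7 lines: ejru thd bijb ngsj odww uec irr
Hunk 6: at line 1 remove [thd] add [gch,xjebc,uih] -> 9 lines: ejru gch xjebc uih bijb ngsj odww uec irr
Hunk 7: at line 5 remove [odww] add [gwkgf] -> 9 lines: ejru gch xjebc uih bijb ngsj gwkgf uec irr
Final line 2: gch

Answer: gch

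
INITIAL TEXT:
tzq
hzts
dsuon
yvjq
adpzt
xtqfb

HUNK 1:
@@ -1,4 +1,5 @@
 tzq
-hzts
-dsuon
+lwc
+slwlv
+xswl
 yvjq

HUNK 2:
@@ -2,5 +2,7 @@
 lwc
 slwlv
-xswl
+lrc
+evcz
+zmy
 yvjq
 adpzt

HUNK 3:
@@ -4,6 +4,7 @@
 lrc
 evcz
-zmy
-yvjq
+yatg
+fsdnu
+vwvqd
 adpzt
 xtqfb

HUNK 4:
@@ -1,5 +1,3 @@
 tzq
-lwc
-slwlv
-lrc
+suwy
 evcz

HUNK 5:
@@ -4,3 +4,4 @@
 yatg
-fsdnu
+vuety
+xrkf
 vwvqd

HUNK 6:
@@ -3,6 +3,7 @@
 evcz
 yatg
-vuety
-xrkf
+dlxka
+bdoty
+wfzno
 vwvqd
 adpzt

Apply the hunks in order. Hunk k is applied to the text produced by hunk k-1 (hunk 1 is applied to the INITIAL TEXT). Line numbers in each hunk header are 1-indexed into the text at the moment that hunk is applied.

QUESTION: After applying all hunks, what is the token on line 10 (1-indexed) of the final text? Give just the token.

Answer: xtqfb

Derivation:
Hunk 1: at line 1 remove [hzts,dsuon] add [lwc,slwlv,xswl] -> 7 lines: tzq lwc slwlv xswl yvjq adpzt xtqfb
Hunk 2: at line 2 remove [xswl] add [lrc,evcz,zmy] -> 9 lines: tzq lwc slwlv lrc evcz zmy yvjq adpzt xtqfb
Hunk 3: at line 4 remove [zmy,yvjq] add [yatg,fsdnu,vwvqd] -> 10 lines: tzq lwc slwlv lrc evcz yatg fsdnu vwvqd adpzt xtqfb
Hunk 4: at line 1 remove [lwc,slwlv,lrc] add [suwy] -> 8 lines: tzq suwy evcz yatg fsdnu vwvqd adpzt xtqfb
Hunk 5: at line 4 remove [fsdnu] add [vuety,xrkf] -> 9 lines: tzq suwy evcz yatg vuety xrkf vwvqd adpzt xtqfb
Hunk 6: at line 3 remove [vuety,xrkf] add [dlxka,bdoty,wfzno] -> 10 lines: tzq suwy evcz yatg dlxka bdoty wfzno vwvqd adpzt xtqfb
Final line 10: xtqfb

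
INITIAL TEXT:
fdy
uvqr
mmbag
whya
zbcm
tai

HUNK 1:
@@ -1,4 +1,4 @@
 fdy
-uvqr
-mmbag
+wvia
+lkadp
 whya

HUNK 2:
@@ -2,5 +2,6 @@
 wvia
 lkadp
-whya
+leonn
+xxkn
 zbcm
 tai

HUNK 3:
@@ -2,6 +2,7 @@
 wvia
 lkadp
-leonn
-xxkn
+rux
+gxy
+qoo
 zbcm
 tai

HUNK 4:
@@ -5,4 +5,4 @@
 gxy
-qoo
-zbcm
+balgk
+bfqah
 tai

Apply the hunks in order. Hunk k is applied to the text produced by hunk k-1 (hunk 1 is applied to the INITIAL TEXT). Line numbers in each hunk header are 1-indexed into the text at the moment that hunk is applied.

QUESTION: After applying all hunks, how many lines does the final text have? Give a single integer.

Answer: 8

Derivation:
Hunk 1: at line 1 remove [uvqr,mmbag] add [wvia,lkadp] -> 6 lines: fdy wvia lkadp whya zbcm tai
Hunk 2: at line 2 remove [whya] add [leonn,xxkn] -> 7 lines: fdy wvia lkadp leonn xxkn zbcm tai
Hunk 3: at line 2 remove [leonn,xxkn] add [rux,gxy,qoo] -> 8 lines: fdy wvia lkadp rux gxy qoo zbcm tai
Hunk 4: at line 5 remove [qoo,zbcm] add [balgk,bfqah] -> 8 lines: fdy wvia lkadp rux gxy balgk bfqah tai
Final line count: 8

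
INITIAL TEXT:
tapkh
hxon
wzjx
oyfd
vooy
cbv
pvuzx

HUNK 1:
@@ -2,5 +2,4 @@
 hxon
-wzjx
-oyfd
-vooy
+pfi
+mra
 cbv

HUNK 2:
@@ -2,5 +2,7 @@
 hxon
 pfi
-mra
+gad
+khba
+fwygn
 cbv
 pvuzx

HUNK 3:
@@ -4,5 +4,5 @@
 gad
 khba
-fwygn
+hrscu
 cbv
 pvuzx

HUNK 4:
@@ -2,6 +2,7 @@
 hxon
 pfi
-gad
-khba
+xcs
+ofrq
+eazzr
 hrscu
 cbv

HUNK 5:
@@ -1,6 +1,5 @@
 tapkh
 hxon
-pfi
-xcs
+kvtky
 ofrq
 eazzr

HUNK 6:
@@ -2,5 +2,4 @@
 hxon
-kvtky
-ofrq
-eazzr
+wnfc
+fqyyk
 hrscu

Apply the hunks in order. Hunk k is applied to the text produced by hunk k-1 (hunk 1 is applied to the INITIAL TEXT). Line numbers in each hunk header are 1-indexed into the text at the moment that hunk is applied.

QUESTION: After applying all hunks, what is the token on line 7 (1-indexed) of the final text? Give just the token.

Hunk 1: at line 2 remove [wzjx,oyfd,vooy] add [pfi,mra] -> 6 lines: tapkh hxon pfi mra cbv pvuzx
Hunk 2: at line 2 remove [mra] add [gad,khba,fwygn] -> 8 lines: tapkh hxon pfi gad khba fwygn cbv pvuzx
Hunk 3: at line 4 remove [fwygn] add [hrscu] -> 8 lines: tapkh hxon pfi gad khba hrscu cbv pvuzx
Hunk 4: at line 2 remove [gad,khba] add [xcs,ofrq,eazzr] -> 9 lines: tapkh hxon pfi xcs ofrq eazzr hrscu cbv pvuzx
Hunk 5: at line 1 remove [pfi,xcs] add [kvtky] -> 8 lines: tapkh hxon kvtky ofrq eazzr hrscu cbv pvuzx
Hunk 6: at line 2 remove [kvtky,ofrq,eazzr] add [wnfc,fqyyk] -> 7 lines: tapkh hxon wnfc fqyyk hrscu cbv pvuzx
Final line 7: pvuzx

Answer: pvuzx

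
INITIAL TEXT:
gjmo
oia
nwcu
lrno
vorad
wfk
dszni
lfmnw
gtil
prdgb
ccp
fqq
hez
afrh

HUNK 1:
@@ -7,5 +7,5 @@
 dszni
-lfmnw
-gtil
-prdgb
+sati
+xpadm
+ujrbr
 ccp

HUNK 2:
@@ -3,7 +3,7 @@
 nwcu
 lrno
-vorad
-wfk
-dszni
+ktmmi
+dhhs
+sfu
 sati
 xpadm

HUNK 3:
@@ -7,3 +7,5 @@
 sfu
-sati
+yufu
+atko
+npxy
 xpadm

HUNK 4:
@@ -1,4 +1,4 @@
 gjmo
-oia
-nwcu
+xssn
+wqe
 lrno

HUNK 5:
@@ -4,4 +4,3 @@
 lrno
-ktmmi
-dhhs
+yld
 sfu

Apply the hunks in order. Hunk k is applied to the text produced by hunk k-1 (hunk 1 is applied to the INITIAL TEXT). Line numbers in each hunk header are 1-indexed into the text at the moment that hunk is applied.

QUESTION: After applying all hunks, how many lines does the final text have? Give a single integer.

Hunk 1: at line 7 remove [lfmnw,gtil,prdgb] add [sati,xpadm,ujrbr] -> 14 lines: gjmo oia nwcu lrno vorad wfk dszni sati xpadm ujrbr ccp fqq hez afrh
Hunk 2: at line 3 remove [vorad,wfk,dszni] add [ktmmi,dhhs,sfu] -> 14 lines: gjmo oia nwcu lrno ktmmi dhhs sfu sati xpadm ujrbr ccp fqq hez afrh
Hunk 3: at line 7 remove [sati] add [yufu,atko,npxy] -> 16 lines: gjmo oia nwcu lrno ktmmi dhhs sfu yufu atko npxy xpadm ujrbr ccp fqq hez afrh
Hunk 4: at line 1 remove [oia,nwcu] add [xssn,wqe] -> 16 lines: gjmo xssn wqe lrno ktmmi dhhs sfu yufu atko npxy xpadm ujrbr ccp fqq hez afrh
Hunk 5: at line 4 remove [ktmmi,dhhs] add [yld] -> 15 lines: gjmo xssn wqe lrno yld sfu yufu atko npxy xpadm ujrbr ccp fqq hez afrh
Final line count: 15

Answer: 15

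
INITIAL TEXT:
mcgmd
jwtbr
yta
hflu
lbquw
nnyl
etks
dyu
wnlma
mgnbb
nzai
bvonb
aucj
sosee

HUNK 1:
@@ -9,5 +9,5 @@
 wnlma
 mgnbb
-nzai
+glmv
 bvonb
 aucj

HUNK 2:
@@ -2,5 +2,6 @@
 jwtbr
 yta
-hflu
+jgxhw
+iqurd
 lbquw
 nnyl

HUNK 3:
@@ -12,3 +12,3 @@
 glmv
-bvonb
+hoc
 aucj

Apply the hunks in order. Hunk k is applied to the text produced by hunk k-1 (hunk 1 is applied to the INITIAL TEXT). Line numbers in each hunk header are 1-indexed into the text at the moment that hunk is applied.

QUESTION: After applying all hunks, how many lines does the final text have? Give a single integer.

Hunk 1: at line 9 remove [nzai] add [glmv] -> 14 lines: mcgmd jwtbr yta hflu lbquw nnyl etks dyu wnlma mgnbb glmv bvonb aucj sosee
Hunk 2: at line 2 remove [hflu] add [jgxhw,iqurd] -> 15 lines: mcgmd jwtbr yta jgxhw iqurd lbquw nnyl etks dyu wnlma mgnbb glmv bvonb aucj sosee
Hunk 3: at line 12 remove [bvonb] add [hoc] -> 15 lines: mcgmd jwtbr yta jgxhw iqurd lbquw nnyl etks dyu wnlma mgnbb glmv hoc aucj sosee
Final line count: 15

Answer: 15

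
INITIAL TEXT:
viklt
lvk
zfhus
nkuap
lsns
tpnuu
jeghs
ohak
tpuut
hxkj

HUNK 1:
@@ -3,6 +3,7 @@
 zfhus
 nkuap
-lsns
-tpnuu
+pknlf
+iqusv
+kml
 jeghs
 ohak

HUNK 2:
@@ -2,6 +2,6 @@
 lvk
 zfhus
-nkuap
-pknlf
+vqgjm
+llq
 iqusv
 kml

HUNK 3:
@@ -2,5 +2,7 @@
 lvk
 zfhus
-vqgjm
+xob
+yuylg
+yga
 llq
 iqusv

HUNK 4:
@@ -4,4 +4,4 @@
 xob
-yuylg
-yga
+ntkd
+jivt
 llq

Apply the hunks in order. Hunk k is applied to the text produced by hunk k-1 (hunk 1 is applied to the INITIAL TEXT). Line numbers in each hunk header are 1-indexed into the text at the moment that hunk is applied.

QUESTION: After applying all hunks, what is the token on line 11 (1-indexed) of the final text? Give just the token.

Answer: ohak

Derivation:
Hunk 1: at line 3 remove [lsns,tpnuu] add [pknlf,iqusv,kml] -> 11 lines: viklt lvk zfhus nkuap pknlf iqusv kml jeghs ohak tpuut hxkj
Hunk 2: at line 2 remove [nkuap,pknlf] add [vqgjm,llq] -> 11 lines: viklt lvk zfhus vqgjm llq iqusv kml jeghs ohak tpuut hxkj
Hunk 3: at line 2 remove [vqgjm] add [xob,yuylg,yga] -> 13 lines: viklt lvk zfhus xob yuylg yga llq iqusv kml jeghs ohak tpuut hxkj
Hunk 4: at line 4 remove [yuylg,yga] add [ntkd,jivt] -> 13 lines: viklt lvk zfhus xob ntkd jivt llq iqusv kml jeghs ohak tpuut hxkj
Final line 11: ohak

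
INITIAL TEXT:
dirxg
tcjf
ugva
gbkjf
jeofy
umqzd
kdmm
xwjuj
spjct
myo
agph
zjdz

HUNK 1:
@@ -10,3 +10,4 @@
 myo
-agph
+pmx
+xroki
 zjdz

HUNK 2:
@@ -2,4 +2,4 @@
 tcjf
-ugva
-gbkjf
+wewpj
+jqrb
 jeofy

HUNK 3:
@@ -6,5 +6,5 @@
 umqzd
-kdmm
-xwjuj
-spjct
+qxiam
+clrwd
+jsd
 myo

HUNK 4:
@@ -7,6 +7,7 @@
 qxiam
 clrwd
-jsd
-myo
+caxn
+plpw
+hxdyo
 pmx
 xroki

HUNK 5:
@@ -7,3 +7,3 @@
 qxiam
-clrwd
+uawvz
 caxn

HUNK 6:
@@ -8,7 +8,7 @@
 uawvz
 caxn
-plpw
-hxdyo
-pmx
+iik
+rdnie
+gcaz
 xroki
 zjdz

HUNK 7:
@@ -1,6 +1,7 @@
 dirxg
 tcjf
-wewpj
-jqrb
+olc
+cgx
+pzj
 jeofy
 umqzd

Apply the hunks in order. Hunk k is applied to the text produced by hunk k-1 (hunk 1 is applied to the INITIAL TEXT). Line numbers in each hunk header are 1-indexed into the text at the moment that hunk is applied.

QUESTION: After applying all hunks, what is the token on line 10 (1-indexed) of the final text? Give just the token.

Hunk 1: at line 10 remove [agph] add [pmx,xroki] -> 13 lines: dirxg tcjf ugva gbkjf jeofy umqzd kdmm xwjuj spjct myo pmx xroki zjdz
Hunk 2: at line 2 remove [ugva,gbkjf] add [wewpj,jqrb] -> 13 lines: dirxg tcjf wewpj jqrb jeofy umqzd kdmm xwjuj spjct myo pmx xroki zjdz
Hunk 3: at line 6 remove [kdmm,xwjuj,spjct] add [qxiam,clrwd,jsd] -> 13 lines: dirxg tcjf wewpj jqrb jeofy umqzd qxiam clrwd jsd myo pmx xroki zjdz
Hunk 4: at line 7 remove [jsd,myo] add [caxn,plpw,hxdyo] -> 14 lines: dirxg tcjf wewpj jqrb jeofy umqzd qxiam clrwd caxn plpw hxdyo pmx xroki zjdz
Hunk 5: at line 7 remove [clrwd] add [uawvz] -> 14 lines: dirxg tcjf wewpj jqrb jeofy umqzd qxiam uawvz caxn plpw hxdyo pmx xroki zjdz
Hunk 6: at line 8 remove [plpw,hxdyo,pmx] add [iik,rdnie,gcaz] -> 14 lines: dirxg tcjf wewpj jqrb jeofy umqzd qxiam uawvz caxn iik rdnie gcaz xroki zjdz
Hunk 7: at line 1 remove [wewpj,jqrb] add [olc,cgx,pzj] -> 15 lines: dirxg tcjf olc cgx pzj jeofy umqzd qxiam uawvz caxn iik rdnie gcaz xroki zjdz
Final line 10: caxn

Answer: caxn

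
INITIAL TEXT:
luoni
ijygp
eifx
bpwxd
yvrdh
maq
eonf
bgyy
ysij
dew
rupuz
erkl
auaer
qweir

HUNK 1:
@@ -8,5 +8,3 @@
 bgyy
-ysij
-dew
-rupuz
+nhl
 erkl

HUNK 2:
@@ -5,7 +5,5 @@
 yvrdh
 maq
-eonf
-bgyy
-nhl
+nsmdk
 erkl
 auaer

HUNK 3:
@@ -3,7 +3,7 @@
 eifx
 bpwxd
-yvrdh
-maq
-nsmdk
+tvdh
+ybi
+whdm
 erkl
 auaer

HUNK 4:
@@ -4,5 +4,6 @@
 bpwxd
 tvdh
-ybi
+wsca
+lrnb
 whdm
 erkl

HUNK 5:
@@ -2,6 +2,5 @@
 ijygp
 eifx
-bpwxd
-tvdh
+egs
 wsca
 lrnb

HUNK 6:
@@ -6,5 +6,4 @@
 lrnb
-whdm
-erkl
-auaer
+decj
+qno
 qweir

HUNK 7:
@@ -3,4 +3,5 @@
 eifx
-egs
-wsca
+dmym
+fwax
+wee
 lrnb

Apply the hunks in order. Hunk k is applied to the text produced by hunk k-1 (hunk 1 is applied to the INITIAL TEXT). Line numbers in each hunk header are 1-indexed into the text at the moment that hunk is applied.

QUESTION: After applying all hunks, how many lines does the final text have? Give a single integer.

Answer: 10

Derivation:
Hunk 1: at line 8 remove [ysij,dew,rupuz] add [nhl] -> 12 lines: luoni ijygp eifx bpwxd yvrdh maq eonf bgyy nhl erkl auaer qweir
Hunk 2: at line 5 remove [eonf,bgyy,nhl] add [nsmdk] -> 10 lines: luoni ijygp eifx bpwxd yvrdh maq nsmdk erkl auaer qweir
Hunk 3: at line 3 remove [yvrdh,maq,nsmdk] add [tvdh,ybi,whdm] -> 10 lines: luoni ijygp eifx bpwxd tvdh ybi whdm erkl auaer qweir
Hunk 4: at line 4 remove [ybi] add [wsca,lrnb] -> 11 lines: luoni ijygp eifx bpwxd tvdh wsca lrnb whdm erkl auaer qweir
Hunk 5: at line 2 remove [bpwxd,tvdh] add [egs] -> 10 lines: luoni ijygp eifx egs wsca lrnb whdm erkl auaer qweir
Hunk 6: at line 6 remove [whdm,erkl,auaer] add [decj,qno] -> 9 lines: luoni ijygp eifx egs wsca lrnb decj qno qweir
Hunk 7: at line 3 remove [egs,wsca] add [dmym,fwax,wee] -> 10 lines: luoni ijygp eifx dmym fwax wee lrnb decj qno qweir
Final line count: 10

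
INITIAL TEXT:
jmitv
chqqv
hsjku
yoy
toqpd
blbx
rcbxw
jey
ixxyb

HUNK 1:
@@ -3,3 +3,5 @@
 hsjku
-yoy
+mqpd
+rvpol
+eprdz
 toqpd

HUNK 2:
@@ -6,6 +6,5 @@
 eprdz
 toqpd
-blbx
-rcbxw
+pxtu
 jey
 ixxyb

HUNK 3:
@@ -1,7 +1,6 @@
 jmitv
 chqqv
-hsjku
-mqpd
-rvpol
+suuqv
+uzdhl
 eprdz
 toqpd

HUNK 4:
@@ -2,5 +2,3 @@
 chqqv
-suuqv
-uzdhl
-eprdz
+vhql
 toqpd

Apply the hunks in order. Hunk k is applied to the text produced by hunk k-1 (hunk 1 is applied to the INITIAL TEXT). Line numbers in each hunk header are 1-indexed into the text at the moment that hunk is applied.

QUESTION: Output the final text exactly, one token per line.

Answer: jmitv
chqqv
vhql
toqpd
pxtu
jey
ixxyb

Derivation:
Hunk 1: at line 3 remove [yoy] add [mqpd,rvpol,eprdz] -> 11 lines: jmitv chqqv hsjku mqpd rvpol eprdz toqpd blbx rcbxw jey ixxyb
Hunk 2: at line 6 remove [blbx,rcbxw] add [pxtu] -> 10 lines: jmitv chqqv hsjku mqpd rvpol eprdz toqpd pxtu jey ixxyb
Hunk 3: at line 1 remove [hsjku,mqpd,rvpol] add [suuqv,uzdhl] -> 9 lines: jmitv chqqv suuqv uzdhl eprdz toqpd pxtu jey ixxyb
Hunk 4: at line 2 remove [suuqv,uzdhl,eprdz] add [vhql] -> 7 lines: jmitv chqqv vhql toqpd pxtu jey ixxyb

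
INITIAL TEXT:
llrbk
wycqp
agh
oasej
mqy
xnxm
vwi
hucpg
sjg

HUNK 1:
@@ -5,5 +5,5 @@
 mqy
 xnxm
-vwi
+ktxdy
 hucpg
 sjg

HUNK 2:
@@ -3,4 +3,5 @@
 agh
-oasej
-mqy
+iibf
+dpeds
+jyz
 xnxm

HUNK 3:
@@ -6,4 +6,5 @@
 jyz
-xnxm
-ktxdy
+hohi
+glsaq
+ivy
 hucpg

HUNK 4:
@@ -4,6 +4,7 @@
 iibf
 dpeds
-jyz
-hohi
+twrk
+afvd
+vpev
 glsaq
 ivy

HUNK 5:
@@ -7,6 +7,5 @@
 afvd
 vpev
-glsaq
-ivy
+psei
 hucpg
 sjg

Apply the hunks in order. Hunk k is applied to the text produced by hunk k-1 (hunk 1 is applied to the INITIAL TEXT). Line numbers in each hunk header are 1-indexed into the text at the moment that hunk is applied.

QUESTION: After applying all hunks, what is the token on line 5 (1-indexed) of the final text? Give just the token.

Hunk 1: at line 5 remove [vwi] add [ktxdy] -> 9 lines: llrbk wycqp agh oasej mqy xnxm ktxdy hucpg sjg
Hunk 2: at line 3 remove [oasej,mqy] add [iibf,dpeds,jyz] -> 10 lines: llrbk wycqp agh iibf dpeds jyz xnxm ktxdy hucpg sjg
Hunk 3: at line 6 remove [xnxm,ktxdy] add [hohi,glsaq,ivy] -> 11 lines: llrbk wycqp agh iibf dpeds jyz hohi glsaq ivy hucpg sjg
Hunk 4: at line 4 remove [jyz,hohi] add [twrk,afvd,vpev] -> 12 lines: llrbk wycqp agh iibf dpeds twrk afvd vpev glsaq ivy hucpg sjg
Hunk 5: at line 7 remove [glsaq,ivy] add [psei] -> 11 lines: llrbk wycqp agh iibf dpeds twrk afvd vpev psei hucpg sjg
Final line 5: dpeds

Answer: dpeds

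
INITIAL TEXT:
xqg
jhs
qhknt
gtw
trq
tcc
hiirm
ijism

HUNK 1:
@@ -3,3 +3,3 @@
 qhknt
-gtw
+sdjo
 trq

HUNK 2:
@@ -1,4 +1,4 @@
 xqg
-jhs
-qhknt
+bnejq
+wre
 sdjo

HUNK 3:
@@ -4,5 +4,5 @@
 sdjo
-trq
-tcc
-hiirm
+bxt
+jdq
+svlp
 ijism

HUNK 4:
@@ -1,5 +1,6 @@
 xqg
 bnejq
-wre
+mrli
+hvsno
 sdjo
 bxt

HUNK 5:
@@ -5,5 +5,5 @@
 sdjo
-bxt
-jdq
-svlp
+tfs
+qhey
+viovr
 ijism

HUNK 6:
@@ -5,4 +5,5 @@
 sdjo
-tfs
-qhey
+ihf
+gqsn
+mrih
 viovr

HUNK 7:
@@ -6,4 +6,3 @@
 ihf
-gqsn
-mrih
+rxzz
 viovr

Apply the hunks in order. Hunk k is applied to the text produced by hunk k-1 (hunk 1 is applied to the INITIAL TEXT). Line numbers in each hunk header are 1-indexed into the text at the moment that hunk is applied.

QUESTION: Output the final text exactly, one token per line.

Answer: xqg
bnejq
mrli
hvsno
sdjo
ihf
rxzz
viovr
ijism

Derivation:
Hunk 1: at line 3 remove [gtw] add [sdjo] -> 8 lines: xqg jhs qhknt sdjo trq tcc hiirm ijism
Hunk 2: at line 1 remove [jhs,qhknt] add [bnejq,wre] -> 8 lines: xqg bnejq wre sdjo trq tcc hiirm ijism
Hunk 3: at line 4 remove [trq,tcc,hiirm] add [bxt,jdq,svlp] -> 8 lines: xqg bnejq wre sdjo bxt jdq svlp ijism
Hunk 4: at line 1 remove [wre] add [mrli,hvsno] -> 9 lines: xqg bnejq mrli hvsno sdjo bxt jdq svlp ijism
Hunk 5: at line 5 remove [bxt,jdq,svlp] add [tfs,qhey,viovr] -> 9 lines: xqg bnejq mrli hvsno sdjo tfs qhey viovr ijism
Hunk 6: at line 5 remove [tfs,qhey] add [ihf,gqsn,mrih] -> 10 lines: xqg bnejq mrli hvsno sdjo ihf gqsn mrih viovr ijism
Hunk 7: at line 6 remove [gqsn,mrih] add [rxzz] -> 9 lines: xqg bnejq mrli hvsno sdjo ihf rxzz viovr ijism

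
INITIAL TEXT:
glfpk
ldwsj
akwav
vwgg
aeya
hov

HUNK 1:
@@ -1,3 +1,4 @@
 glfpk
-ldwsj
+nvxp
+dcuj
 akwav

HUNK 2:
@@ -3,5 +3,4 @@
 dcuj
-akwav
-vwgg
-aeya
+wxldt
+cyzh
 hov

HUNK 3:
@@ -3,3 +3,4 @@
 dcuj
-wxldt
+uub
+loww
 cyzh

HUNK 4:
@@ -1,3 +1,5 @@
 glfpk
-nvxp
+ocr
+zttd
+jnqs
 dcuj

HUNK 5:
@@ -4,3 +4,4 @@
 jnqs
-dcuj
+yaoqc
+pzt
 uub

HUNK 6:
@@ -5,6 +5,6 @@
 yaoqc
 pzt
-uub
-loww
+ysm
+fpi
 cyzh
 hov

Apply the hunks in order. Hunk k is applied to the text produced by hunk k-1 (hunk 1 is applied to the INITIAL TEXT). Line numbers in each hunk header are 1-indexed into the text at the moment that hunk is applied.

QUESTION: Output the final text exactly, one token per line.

Hunk 1: at line 1 remove [ldwsj] add [nvxp,dcuj] -> 7 lines: glfpk nvxp dcuj akwav vwgg aeya hov
Hunk 2: at line 3 remove [akwav,vwgg,aeya] add [wxldt,cyzh] -> 6 lines: glfpk nvxp dcuj wxldt cyzh hov
Hunk 3: at line 3 remove [wxldt] add [uub,loww] -> 7 lines: glfpk nvxp dcuj uub loww cyzh hov
Hunk 4: at line 1 remove [nvxp] add [ocr,zttd,jnqs] -> 9 lines: glfpk ocr zttd jnqs dcuj uub loww cyzh hov
Hunk 5: at line 4 remove [dcuj] add [yaoqc,pzt] -> 10 lines: glfpk ocr zttd jnqs yaoqc pzt uub loww cyzh hov
Hunk 6: at line 5 remove [uub,loww] add [ysm,fpi] -> 10 lines: glfpk ocr zttd jnqs yaoqc pzt ysm fpi cyzh hov

Answer: glfpk
ocr
zttd
jnqs
yaoqc
pzt
ysm
fpi
cyzh
hov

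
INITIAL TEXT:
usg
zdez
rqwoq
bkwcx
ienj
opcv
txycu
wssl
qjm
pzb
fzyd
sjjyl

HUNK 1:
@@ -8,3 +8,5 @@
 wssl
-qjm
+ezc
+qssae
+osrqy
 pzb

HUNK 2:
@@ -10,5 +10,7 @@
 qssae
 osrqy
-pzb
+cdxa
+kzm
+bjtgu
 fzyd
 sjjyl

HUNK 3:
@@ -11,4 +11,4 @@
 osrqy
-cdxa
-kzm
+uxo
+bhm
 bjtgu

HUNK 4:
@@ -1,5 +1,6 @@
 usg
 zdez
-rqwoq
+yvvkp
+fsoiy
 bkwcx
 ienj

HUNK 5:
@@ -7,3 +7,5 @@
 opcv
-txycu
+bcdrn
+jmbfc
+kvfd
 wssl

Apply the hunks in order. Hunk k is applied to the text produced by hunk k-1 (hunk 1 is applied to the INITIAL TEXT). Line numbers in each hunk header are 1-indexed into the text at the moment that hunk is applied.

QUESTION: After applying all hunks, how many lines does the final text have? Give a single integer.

Answer: 19

Derivation:
Hunk 1: at line 8 remove [qjm] add [ezc,qssae,osrqy] -> 14 lines: usg zdez rqwoq bkwcx ienj opcv txycu wssl ezc qssae osrqy pzb fzyd sjjyl
Hunk 2: at line 10 remove [pzb] add [cdxa,kzm,bjtgu] -> 16 lines: usg zdez rqwoq bkwcx ienj opcv txycu wssl ezc qssae osrqy cdxa kzm bjtgu fzyd sjjyl
Hunk 3: at line 11 remove [cdxa,kzm] add [uxo,bhm] -> 16 lines: usg zdez rqwoq bkwcx ienj opcv txycu wssl ezc qssae osrqy uxo bhm bjtgu fzyd sjjyl
Hunk 4: at line 1 remove [rqwoq] add [yvvkp,fsoiy] -> 17 lines: usg zdez yvvkp fsoiy bkwcx ienj opcv txycu wssl ezc qssae osrqy uxo bhm bjtgu fzyd sjjyl
Hunk 5: at line 7 remove [txycu] add [bcdrn,jmbfc,kvfd] -> 19 lines: usg zdez yvvkp fsoiy bkwcx ienj opcv bcdrn jmbfc kvfd wssl ezc qssae osrqy uxo bhm bjtgu fzyd sjjyl
Final line count: 19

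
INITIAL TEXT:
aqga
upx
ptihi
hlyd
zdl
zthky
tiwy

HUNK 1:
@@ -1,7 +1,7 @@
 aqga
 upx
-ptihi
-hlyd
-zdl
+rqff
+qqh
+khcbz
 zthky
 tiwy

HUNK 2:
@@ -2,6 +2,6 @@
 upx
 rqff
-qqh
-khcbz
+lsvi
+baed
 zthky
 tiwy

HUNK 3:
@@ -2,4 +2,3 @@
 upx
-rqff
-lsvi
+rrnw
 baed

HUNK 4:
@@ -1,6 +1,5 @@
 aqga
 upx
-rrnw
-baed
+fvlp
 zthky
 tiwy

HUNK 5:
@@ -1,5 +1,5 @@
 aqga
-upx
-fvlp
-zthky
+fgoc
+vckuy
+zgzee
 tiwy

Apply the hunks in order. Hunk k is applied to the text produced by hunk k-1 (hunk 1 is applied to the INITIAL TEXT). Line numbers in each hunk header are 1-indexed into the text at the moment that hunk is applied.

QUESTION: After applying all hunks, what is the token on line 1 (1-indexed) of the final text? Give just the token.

Hunk 1: at line 1 remove [ptihi,hlyd,zdl] add [rqff,qqh,khcbz] -> 7 lines: aqga upx rqff qqh khcbz zthky tiwy
Hunk 2: at line 2 remove [qqh,khcbz] add [lsvi,baed] -> 7 lines: aqga upx rqff lsvi baed zthky tiwy
Hunk 3: at line 2 remove [rqff,lsvi] add [rrnw] -> 6 lines: aqga upx rrnw baed zthky tiwy
Hunk 4: at line 1 remove [rrnw,baed] add [fvlp] -> 5 lines: aqga upx fvlp zthky tiwy
Hunk 5: at line 1 remove [upx,fvlp,zthky] add [fgoc,vckuy,zgzee] -> 5 lines: aqga fgoc vckuy zgzee tiwy
Final line 1: aqga

Answer: aqga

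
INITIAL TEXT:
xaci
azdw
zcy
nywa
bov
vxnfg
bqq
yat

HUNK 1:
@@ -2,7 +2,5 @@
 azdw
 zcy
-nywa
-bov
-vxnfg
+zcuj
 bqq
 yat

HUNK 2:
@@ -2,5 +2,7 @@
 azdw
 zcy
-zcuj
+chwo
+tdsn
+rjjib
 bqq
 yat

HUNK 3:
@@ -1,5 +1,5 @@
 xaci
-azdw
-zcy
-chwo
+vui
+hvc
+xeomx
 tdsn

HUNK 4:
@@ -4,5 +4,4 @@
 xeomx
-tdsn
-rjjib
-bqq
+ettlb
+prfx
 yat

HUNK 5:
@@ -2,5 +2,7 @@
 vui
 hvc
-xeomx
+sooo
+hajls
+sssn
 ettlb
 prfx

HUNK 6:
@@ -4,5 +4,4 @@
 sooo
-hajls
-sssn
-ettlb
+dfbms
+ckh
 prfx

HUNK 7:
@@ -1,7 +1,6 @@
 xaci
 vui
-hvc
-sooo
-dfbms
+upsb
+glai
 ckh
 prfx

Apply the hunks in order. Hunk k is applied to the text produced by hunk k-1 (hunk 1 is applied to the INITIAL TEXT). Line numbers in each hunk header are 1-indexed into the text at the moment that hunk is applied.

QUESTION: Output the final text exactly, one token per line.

Answer: xaci
vui
upsb
glai
ckh
prfx
yat

Derivation:
Hunk 1: at line 2 remove [nywa,bov,vxnfg] add [zcuj] -> 6 lines: xaci azdw zcy zcuj bqq yat
Hunk 2: at line 2 remove [zcuj] add [chwo,tdsn,rjjib] -> 8 lines: xaci azdw zcy chwo tdsn rjjib bqq yat
Hunk 3: at line 1 remove [azdw,zcy,chwo] add [vui,hvc,xeomx] -> 8 lines: xaci vui hvc xeomx tdsn rjjib bqq yat
Hunk 4: at line 4 remove [tdsn,rjjib,bqq] add [ettlb,prfx] -> 7 lines: xaci vui hvc xeomx ettlb prfx yat
Hunk 5: at line 2 remove [xeomx] add [sooo,hajls,sssn] -> 9 lines: xaci vui hvc sooo hajls sssn ettlb prfx yat
Hunk 6: at line 4 remove [hajls,sssn,ettlb] add [dfbms,ckh] -> 8 lines: xaci vui hvc sooo dfbms ckh prfx yat
Hunk 7: at line 1 remove [hvc,sooo,dfbms] add [upsb,glai] -> 7 lines: xaci vui upsb glai ckh prfx yat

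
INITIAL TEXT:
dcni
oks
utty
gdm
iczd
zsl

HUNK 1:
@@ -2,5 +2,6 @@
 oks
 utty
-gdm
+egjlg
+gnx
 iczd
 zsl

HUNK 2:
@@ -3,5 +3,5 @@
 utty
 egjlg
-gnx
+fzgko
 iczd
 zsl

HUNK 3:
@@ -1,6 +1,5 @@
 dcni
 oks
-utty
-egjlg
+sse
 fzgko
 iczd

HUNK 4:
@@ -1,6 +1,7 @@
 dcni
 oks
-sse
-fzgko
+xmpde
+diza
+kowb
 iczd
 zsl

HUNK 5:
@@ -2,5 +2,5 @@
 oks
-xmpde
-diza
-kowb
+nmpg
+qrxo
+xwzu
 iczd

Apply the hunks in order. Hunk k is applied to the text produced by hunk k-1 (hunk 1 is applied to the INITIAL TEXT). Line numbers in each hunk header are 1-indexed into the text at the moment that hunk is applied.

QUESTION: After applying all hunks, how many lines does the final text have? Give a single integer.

Answer: 7

Derivation:
Hunk 1: at line 2 remove [gdm] add [egjlg,gnx] -> 7 lines: dcni oks utty egjlg gnx iczd zsl
Hunk 2: at line 3 remove [gnx] add [fzgko] -> 7 lines: dcni oks utty egjlg fzgko iczd zsl
Hunk 3: at line 1 remove [utty,egjlg] add [sse] -> 6 lines: dcni oks sse fzgko iczd zsl
Hunk 4: at line 1 remove [sse,fzgko] add [xmpde,diza,kowb] -> 7 lines: dcni oks xmpde diza kowb iczd zsl
Hunk 5: at line 2 remove [xmpde,diza,kowb] add [nmpg,qrxo,xwzu] -> 7 lines: dcni oks nmpg qrxo xwzu iczd zsl
Final line count: 7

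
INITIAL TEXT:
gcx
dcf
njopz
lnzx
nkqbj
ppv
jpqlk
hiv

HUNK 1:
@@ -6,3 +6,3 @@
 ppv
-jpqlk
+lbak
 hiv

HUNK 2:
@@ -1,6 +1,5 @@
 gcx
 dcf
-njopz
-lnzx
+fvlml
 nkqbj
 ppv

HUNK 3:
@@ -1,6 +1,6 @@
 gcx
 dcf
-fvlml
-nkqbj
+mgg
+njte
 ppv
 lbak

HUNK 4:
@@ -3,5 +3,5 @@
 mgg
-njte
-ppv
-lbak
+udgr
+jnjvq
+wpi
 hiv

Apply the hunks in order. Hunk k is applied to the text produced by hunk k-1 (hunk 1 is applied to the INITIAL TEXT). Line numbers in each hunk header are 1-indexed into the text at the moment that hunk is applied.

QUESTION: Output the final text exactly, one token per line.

Hunk 1: at line 6 remove [jpqlk] add [lbak] -> 8 lines: gcx dcf njopz lnzx nkqbj ppv lbak hiv
Hunk 2: at line 1 remove [njopz,lnzx] add [fvlml] -> 7 lines: gcx dcf fvlml nkqbj ppv lbak hiv
Hunk 3: at line 1 remove [fvlml,nkqbj] add [mgg,njte] -> 7 lines: gcx dcf mgg njte ppv lbak hiv
Hunk 4: at line 3 remove [njte,ppv,lbak] add [udgr,jnjvq,wpi] -> 7 lines: gcx dcf mgg udgr jnjvq wpi hiv

Answer: gcx
dcf
mgg
udgr
jnjvq
wpi
hiv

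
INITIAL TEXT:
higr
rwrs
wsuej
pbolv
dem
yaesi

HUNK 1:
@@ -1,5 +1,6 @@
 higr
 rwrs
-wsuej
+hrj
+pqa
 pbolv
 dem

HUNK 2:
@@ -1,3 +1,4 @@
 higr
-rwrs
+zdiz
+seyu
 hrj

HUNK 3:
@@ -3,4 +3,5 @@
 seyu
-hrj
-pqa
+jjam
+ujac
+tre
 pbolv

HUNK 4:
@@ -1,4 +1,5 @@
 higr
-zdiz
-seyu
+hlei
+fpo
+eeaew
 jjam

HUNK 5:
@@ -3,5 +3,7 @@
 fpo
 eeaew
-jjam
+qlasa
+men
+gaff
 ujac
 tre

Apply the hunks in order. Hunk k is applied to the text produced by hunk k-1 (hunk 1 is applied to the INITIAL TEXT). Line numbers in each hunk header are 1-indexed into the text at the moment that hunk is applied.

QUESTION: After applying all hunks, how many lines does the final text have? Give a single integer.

Answer: 12

Derivation:
Hunk 1: at line 1 remove [wsuej] add [hrj,pqa] -> 7 lines: higr rwrs hrj pqa pbolv dem yaesi
Hunk 2: at line 1 remove [rwrs] add [zdiz,seyu] -> 8 lines: higr zdiz seyu hrj pqa pbolv dem yaesi
Hunk 3: at line 3 remove [hrj,pqa] add [jjam,ujac,tre] -> 9 lines: higr zdiz seyu jjam ujac tre pbolv dem yaesi
Hunk 4: at line 1 remove [zdiz,seyu] add [hlei,fpo,eeaew] -> 10 lines: higr hlei fpo eeaew jjam ujac tre pbolv dem yaesi
Hunk 5: at line 3 remove [jjam] add [qlasa,men,gaff] -> 12 lines: higr hlei fpo eeaew qlasa men gaff ujac tre pbolv dem yaesi
Final line count: 12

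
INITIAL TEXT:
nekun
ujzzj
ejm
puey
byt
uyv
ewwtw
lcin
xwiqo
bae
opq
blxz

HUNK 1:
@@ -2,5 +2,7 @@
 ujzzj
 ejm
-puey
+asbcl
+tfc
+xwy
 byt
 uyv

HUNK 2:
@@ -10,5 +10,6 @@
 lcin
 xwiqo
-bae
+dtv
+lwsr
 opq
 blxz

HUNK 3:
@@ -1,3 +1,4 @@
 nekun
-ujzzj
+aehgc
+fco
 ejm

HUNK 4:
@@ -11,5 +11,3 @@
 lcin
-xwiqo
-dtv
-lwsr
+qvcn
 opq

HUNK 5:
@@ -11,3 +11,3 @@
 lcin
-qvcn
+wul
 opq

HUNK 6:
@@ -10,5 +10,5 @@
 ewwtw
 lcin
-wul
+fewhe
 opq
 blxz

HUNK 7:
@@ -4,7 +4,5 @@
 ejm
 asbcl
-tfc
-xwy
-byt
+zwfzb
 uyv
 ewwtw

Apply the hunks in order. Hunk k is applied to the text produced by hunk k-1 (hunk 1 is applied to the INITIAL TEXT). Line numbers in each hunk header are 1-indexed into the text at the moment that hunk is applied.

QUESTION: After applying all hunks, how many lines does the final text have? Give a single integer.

Hunk 1: at line 2 remove [puey] add [asbcl,tfc,xwy] -> 14 lines: nekun ujzzj ejm asbcl tfc xwy byt uyv ewwtw lcin xwiqo bae opq blxz
Hunk 2: at line 10 remove [bae] add [dtv,lwsr] -> 15 lines: nekun ujzzj ejm asbcl tfc xwy byt uyv ewwtw lcin xwiqo dtv lwsr opq blxz
Hunk 3: at line 1 remove [ujzzj] add [aehgc,fco] -> 16 lines: nekun aehgc fco ejm asbcl tfc xwy byt uyv ewwtw lcin xwiqo dtv lwsr opq blxz
Hunk 4: at line 11 remove [xwiqo,dtv,lwsr] add [qvcn] -> 14 lines: nekun aehgc fco ejm asbcl tfc xwy byt uyv ewwtw lcin qvcn opq blxz
Hunk 5: at line 11 remove [qvcn] add [wul] -> 14 lines: nekun aehgc fco ejm asbcl tfc xwy byt uyv ewwtw lcin wul opq blxz
Hunk 6: at line 10 remove [wul] add [fewhe] -> 14 lines: nekun aehgc fco ejm asbcl tfc xwy byt uyv ewwtw lcin fewhe opq blxz
Hunk 7: at line 4 remove [tfc,xwy,byt] add [zwfzb] -> 12 lines: nekun aehgc fco ejm asbcl zwfzb uyv ewwtw lcin fewhe opq blxz
Final line count: 12

Answer: 12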